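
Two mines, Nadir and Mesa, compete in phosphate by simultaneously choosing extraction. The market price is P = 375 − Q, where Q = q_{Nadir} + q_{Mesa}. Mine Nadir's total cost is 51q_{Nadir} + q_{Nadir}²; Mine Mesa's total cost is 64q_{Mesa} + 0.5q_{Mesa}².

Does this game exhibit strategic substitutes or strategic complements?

Mine Nadir's profit: π = q_{Nadir}(375 − (q_{Nadir} + q_{Mesa})) − 51q_{Nadir} − q_{Nadir}².
∂π/∂q_{Nadir} = 324 − 4q_{Nadir} − q_{Mesa} = 0, so q_{Nadir} = 81 − 0.25q_{Mesa}.
The best-response slope dq_{Nadir}/dq_{Mesa} = −0.25 < 0: the reaction function is downward-sloping, so the choices are strategic substitutes.

strategic substitutes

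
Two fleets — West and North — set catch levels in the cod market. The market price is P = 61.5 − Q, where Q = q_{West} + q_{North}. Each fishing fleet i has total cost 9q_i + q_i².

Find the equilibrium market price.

40.5

Fishing fleet West's profit: π = q_{West}(61.5 − (q_{West} + q_{North})) − 9q_{West} − q_{West}².
∂π/∂q_{West} = 52.5 − 4q_{West} − q_{North} = 0, so q_{West} = 13.125 − 0.25q_{North}.
The game is symmetric, so in equilibrium q_{North} = q_{West}: the reaction function gives 1.25q_{West} = 13.125, hence q_{West} = 10.5.
Equilibrium price: P = 61.5 − 21 = 40.5.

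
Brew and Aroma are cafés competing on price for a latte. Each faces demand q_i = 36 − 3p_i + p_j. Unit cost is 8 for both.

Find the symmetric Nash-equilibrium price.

Brew's profit: π = (p_{Brew} − 8)(36 − 3p_{Brew} + p_{Aroma}).
∂π/∂p_{Brew} = 60 − 6p_{Brew} + p_{Aroma} = 0 ⇒ p_{Brew} = 10 + (1/6)p_{Aroma}.
The game is symmetric, so in equilibrium p_{Aroma} = p_{Brew}: the reaction function gives (5/6)p_{Brew} = 10, hence p_{Brew} = 12.

12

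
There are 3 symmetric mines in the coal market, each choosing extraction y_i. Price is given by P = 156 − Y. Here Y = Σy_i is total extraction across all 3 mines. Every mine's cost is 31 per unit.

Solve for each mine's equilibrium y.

A representative mine's profit is π_i = y_i(156 − Y) − 31y_i, with Y = y_i + Σ_{j≠i} y_j.
First-order condition: 125 − 2y_i − Σ_{j≠i} y_j = 0.
With identical mines, set every y_j = y: then 125 − 2y − 2y = 0, i.e. y = 125/4 = 31.25.

31.25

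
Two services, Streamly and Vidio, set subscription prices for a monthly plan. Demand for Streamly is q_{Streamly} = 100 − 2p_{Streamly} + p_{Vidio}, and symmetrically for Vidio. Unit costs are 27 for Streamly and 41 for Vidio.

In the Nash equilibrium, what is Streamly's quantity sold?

Streamly's profit: π = (p_{Streamly} − 27)(100 − 2p_{Streamly} + p_{Vidio}).
∂π/∂p_{Streamly} = 154 − 4p_{Streamly} + p_{Vidio} = 0 ⇒ p_{Streamly} = 38.5 + 0.25p_{Vidio}.
Similarly p_{Vidio} = 45.5 + 0.25p_{Streamly}.
Solving the two reaction functions simultaneously: (1 − (0.25)(0.25))p_{Streamly} = 38.5 + 0.25·45.5, so 0.9375p_{Streamly} = 49.875 and p_{Streamly} = 53.2.
Then p_{Vidio} = 45.5 + 0.25·53.2 = 58.8.
q_{Streamly} = 100 − 2·53.2 + 58.8 = 52.4.

52.4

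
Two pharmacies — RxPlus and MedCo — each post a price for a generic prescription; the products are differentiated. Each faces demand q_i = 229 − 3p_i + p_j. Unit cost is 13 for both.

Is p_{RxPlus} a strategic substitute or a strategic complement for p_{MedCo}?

RxPlus's profit: π = (p_{RxPlus} − 13)(229 − 3p_{RxPlus} + p_{MedCo}).
∂π/∂p_{RxPlus} = 268 − 6p_{RxPlus} + p_{MedCo} = 0 ⇒ p_{RxPlus} = 134/3 + (1/6)p_{MedCo}.
The best-response slope dp_{RxPlus}/dp_{MedCo} = 1/6 > 0: the reaction function is upward-sloping, so the choices are strategic complements.

strategic complements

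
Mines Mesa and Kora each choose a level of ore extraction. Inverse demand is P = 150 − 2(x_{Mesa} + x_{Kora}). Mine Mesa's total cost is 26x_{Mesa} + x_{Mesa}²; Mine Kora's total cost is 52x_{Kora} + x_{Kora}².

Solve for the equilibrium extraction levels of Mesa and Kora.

17.125, 10.625

Mine Mesa's profit: π = x_{Mesa}(150 − 2(x_{Mesa} + x_{Kora})) − 26x_{Mesa} − x_{Mesa}².
∂π/∂x_{Mesa} = 124 − 6x_{Mesa} − 2x_{Kora} = 0, so x_{Mesa} = 62/3 − (1/3)x_{Kora}.
By the same steps for Kora: x_{Kora} = 49/3 − (1/3)x_{Mesa}.
Plugging x_{Kora} into Mesa's best response: x_{Mesa} = 62/3 − (1/3)(49/3 − (1/3)x_{Mesa}) ⇒ (8/9)x_{Mesa} = 137/9, so x_{Mesa} = 17.125.
Then x_{Kora} = 49/3 − (1/3)·17.125 = 10.625.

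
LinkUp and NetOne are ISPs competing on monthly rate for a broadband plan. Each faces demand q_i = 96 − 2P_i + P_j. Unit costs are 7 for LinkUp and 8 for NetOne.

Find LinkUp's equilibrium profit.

1776.08

LinkUp's profit: π = (P_{LinkUp} − 7)(96 − 2P_{LinkUp} + P_{NetOne}).
∂π/∂P_{LinkUp} = 110 − 4P_{LinkUp} + P_{NetOne} = 0 ⇒ P_{LinkUp} = 27.5 + 0.25P_{NetOne}.
Similarly P_{NetOne} = 28 + 0.25P_{LinkUp}.
Plugging P_{NetOne} into LinkUp's best response: P_{LinkUp} = 27.5 + 0.25(28 + 0.25P_{LinkUp}) ⇒ 0.9375P_{LinkUp} = 34.5, so P_{LinkUp} = 36.8.
Then P_{NetOne} = 28 + 0.25·36.8 = 37.2.
q_{LinkUp} = 96 − 2·36.8 + 37.2 = 59.6.
Profit = (36.8 − 7)·59.6 = 1776.08.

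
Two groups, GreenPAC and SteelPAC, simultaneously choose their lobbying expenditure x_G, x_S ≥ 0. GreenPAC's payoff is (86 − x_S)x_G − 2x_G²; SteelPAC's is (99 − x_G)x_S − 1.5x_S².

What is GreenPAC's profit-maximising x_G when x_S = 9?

Expanding GreenPAC's payoff: 86x_G − x_Sx_G − 2x_G².
∂π/∂x_G = 86 − x_S − 4x_G = 0, so x_G = 21.5 − 0.25x_S.
At x_S = 9: x_G = 21.5 − 0.25·9 = 19.25.

19.25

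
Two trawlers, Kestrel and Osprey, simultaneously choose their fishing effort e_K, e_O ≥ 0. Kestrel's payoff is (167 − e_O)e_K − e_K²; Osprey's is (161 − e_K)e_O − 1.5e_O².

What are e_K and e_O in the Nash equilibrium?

68, 31

Expanding Kestrel's payoff: 167e_K − e_Oe_K − e_K².
∂π/∂e_K = 167 − e_O − 2e_K = 0, so e_K = 83.5 − 0.5e_O.
Likewise for Osprey: e_O = 161/3 − (1/3)e_K.
Solving the two reaction functions simultaneously: (1 − (−0.5)(−1/3))e_K = 83.5 − 0.5·(161/3), so (5/6)e_K = 170/3 and e_K = 68.
Then e_O = 161/3 − (1/3)·68 = 31.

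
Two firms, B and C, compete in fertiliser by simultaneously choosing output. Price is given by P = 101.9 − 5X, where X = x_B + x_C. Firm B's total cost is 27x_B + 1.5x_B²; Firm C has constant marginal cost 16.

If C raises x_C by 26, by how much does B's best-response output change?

-10

Firm B's profit: π = x_B(101.9 − 5(x_B + x_C)) − 27x_B − 1.5x_B².
∂π/∂x_B = 74.9 − 13x_B − 5x_C = 0, so x_B = 749/130 − (5/13)x_C.
The reaction-function slope is −5/13, so a 26-unit rise in x_C moves x_B by −5/13 × 26 = −10. B's best response falls — the actions are strategic substitutes.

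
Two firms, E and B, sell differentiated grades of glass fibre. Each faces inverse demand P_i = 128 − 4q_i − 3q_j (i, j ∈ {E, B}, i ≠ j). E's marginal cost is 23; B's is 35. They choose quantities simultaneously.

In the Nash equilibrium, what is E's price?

63.8

Firm E's profit: π = q_E(128 − 4q_E − 3q_B) − 23q_E.
∂π/∂q_E = 105 − 8q_E − 3q_B = 0 ⇒ q_E = 13.125 − 0.375q_B.
Similarly q_B = 11.625 − 0.375q_E.
Solving the two reaction functions simultaneously: (1 − (−0.375)(−0.375))q_E = 13.125 − 0.375·11.625, so (55/64)q_E = 561/64 and q_E = 10.2.
Then q_B = 11.625 − 0.375·10.2 = 7.8.
P_E = 128 − 4·10.2 − 3·7.8 = 63.8.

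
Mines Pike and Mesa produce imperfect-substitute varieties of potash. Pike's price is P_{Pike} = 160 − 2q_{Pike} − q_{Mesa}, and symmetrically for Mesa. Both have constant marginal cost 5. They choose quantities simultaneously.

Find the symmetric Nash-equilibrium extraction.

31

Mine Pike's profit: π = q_{Pike}(160 − 2q_{Pike} − q_{Mesa}) − 5q_{Pike}.
∂π/∂q_{Pike} = 155 − 4q_{Pike} − q_{Mesa} = 0 ⇒ q_{Pike} = 38.75 − 0.25q_{Mesa}.
By symmetry q_{Mesa} = q_{Pike}; substituting into the reaction function, 1.25q_{Pike} = 38.75 and q_{Pike} = 31.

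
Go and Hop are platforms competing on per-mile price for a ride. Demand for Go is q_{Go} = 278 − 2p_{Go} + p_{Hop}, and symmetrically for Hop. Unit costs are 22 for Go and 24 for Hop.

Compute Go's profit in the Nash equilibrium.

14654.72

Go's profit: π = (p_{Go} − 22)(278 − 2p_{Go} + p_{Hop}).
∂π/∂p_{Go} = 322 − 4p_{Go} + p_{Hop} = 0 ⇒ p_{Go} = 80.5 + 0.25p_{Hop}.
Similarly p_{Hop} = 81.5 + 0.25p_{Go}.
Solving the two reaction functions simultaneously: (1 − (0.25)(0.25))p_{Go} = 80.5 + 0.25·81.5, so 0.9375p_{Go} = 100.875 and p_{Go} = 107.6.
Then p_{Hop} = 81.5 + 0.25·107.6 = 108.4.
q_{Go} = 278 − 2·107.6 + 108.4 = 171.2.
Profit = (107.6 − 22)·171.2 = 14654.72.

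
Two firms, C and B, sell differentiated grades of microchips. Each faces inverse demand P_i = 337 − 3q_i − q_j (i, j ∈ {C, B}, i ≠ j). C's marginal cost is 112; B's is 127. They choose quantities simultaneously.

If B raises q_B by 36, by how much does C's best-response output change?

Firm C's profit: π = q_C(337 − 3q_C − q_B) − 112q_C.
∂π/∂q_C = 225 − 6q_C − q_B = 0 ⇒ q_C = 37.5 − (1/6)q_B.
The reaction-function slope is −1/6, so a 36-unit rise in q_B moves q_C by −1/6 × 36 = −6. C's best response falls — the actions are strategic substitutes.

-6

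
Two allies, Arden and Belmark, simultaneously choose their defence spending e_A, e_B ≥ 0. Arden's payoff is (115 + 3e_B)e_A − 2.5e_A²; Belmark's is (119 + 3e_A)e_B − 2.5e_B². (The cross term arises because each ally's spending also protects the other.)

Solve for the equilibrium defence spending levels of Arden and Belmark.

58.25, 58.75

Expanding Arden's payoff: 115e_A + 3e_Be_A − 2.5e_A².
∂π/∂e_A = 115 + 3e_B − 5e_A = 0, so e_A = 23 + 0.6e_B.
Likewise for Belmark: e_B = 23.8 + 0.6e_A.
Plugging e_B into Arden's best response: e_A = 23 + 0.6(23.8 + 0.6e_A) ⇒ 0.64e_A = 37.28, so e_A = 58.25.
Then e_B = 23.8 + 0.6·58.25 = 58.75.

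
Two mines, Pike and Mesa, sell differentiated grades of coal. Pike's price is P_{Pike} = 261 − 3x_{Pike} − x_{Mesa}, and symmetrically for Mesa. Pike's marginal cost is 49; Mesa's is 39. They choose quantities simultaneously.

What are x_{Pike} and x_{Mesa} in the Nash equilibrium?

Mine Pike's profit: π = x_{Pike}(261 − 3x_{Pike} − x_{Mesa}) − 49x_{Pike}.
∂π/∂x_{Pike} = 212 − 6x_{Pike} − x_{Mesa} = 0 ⇒ x_{Pike} = 106/3 − (1/6)x_{Mesa}.
Similarly x_{Mesa} = 37 − (1/6)x_{Pike}.
Plugging x_{Mesa} into Pike's best response: x_{Pike} = 106/3 − (1/6)(37 − (1/6)x_{Pike}) ⇒ (35/36)x_{Pike} = 175/6, so x_{Pike} = 30.
Then x_{Mesa} = 37 − (1/6)·30 = 32.

30, 32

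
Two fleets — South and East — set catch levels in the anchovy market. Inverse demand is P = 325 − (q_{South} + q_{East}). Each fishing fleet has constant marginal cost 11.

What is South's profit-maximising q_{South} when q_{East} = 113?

100.5

Fishing fleet South's profit: π = q_{South}(325 − (q_{South} + q_{East})) − 11q_{South}.
∂π/∂q_{South} = 314 − 2q_{South} − q_{East} = 0, so q_{South} = 157 − 0.5q_{East}.
At q_{East} = 113: q_{South} = 157 − 0.5·113 = 100.5.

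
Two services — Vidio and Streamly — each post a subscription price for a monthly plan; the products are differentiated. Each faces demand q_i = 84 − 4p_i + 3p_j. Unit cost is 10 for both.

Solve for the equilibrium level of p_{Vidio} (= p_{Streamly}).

24.8

Vidio's profit: π = (p_{Vidio} − 10)(84 − 4p_{Vidio} + 3p_{Streamly}).
∂π/∂p_{Vidio} = 124 − 8p_{Vidio} + 3p_{Streamly} = 0 ⇒ p_{Vidio} = 15.5 + 0.375p_{Streamly}.
The game is symmetric, so in equilibrium p_{Streamly} = p_{Vidio}: the reaction function gives 0.625p_{Vidio} = 15.5, hence p_{Vidio} = 24.8.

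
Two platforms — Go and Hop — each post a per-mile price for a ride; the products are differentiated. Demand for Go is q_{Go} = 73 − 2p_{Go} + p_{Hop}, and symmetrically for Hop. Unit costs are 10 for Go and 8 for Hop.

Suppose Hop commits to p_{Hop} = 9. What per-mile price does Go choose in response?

25.5

Go's profit: π = (p_{Go} − 10)(73 − 2p_{Go} + p_{Hop}).
∂π/∂p_{Go} = 93 − 4p_{Go} + p_{Hop} = 0 ⇒ p_{Go} = 23.25 + 0.25p_{Hop}.
At p_{Hop} = 9: p_{Go} = 23.25 + 0.25·9 = 25.5.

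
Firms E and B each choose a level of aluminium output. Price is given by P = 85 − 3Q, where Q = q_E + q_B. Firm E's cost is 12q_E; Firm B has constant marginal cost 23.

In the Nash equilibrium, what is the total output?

Firm E's profit: π = q_E(85 − 3(q_E + q_B)) − 12q_E.
∂π/∂q_E = 73 − 6q_E − 3q_B = 0, so q_E = 73/6 − 0.5q_B.
By the same steps for B: q_B = 31/3 − 0.5q_E.
Solving the two reaction functions simultaneously: (1 − (−0.5)(−0.5))q_E = 73/6 − 0.5·(31/3), so 0.75q_E = 7 and q_E = 28/3.
Then q_B = 31/3 − 0.5·(28/3) = 17/3.
Total output: 28/3 + 17/3 = 15.

15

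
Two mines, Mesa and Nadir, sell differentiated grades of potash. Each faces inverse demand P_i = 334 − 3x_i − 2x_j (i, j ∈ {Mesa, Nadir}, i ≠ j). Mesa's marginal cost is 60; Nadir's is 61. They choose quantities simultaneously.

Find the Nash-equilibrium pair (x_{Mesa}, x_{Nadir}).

34.3125, 34.0625

Mine Mesa's profit: π = x_{Mesa}(334 − 3x_{Mesa} − 2x_{Nadir}) − 60x_{Mesa}.
∂π/∂x_{Mesa} = 274 − 6x_{Mesa} − 2x_{Nadir} = 0 ⇒ x_{Mesa} = 137/3 − (1/3)x_{Nadir}.
Similarly x_{Nadir} = 45.5 − (1/3)x_{Mesa}.
Substituting the second reaction function into the first: x_{Mesa} = 137/3 − (1/3)(45.5 − (1/3)x_{Mesa}), which gives (8/9)x_{Mesa} = 30.5 ⇒ x_{Mesa} = 34.3125.
Then x_{Nadir} = 45.5 − (1/3)·34.3125 = 34.0625.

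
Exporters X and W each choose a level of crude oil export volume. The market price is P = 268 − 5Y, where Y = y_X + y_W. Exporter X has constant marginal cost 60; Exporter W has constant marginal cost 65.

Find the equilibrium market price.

131

Exporter X's profit: π = y_X(268 − 5(y_X + y_W)) − 60y_X.
∂π/∂y_X = 208 − 10y_X − 5y_W = 0, so y_X = 20.8 − 0.5y_W.
By the same steps for W: y_W = 20.3 − 0.5y_X.
Solving the two reaction functions simultaneously: (1 − (−0.5)(−0.5))y_X = 20.8 − 0.5·20.3, so 0.75y_X = 10.65 and y_X = 14.2.
Then y_W = 20.3 − 0.5·14.2 = 13.2.
Equilibrium price: P = 268 − 5·27.4 = 131.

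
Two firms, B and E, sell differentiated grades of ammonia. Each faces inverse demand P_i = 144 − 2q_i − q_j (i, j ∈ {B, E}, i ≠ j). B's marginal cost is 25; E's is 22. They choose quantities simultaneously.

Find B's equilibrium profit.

1113.92

Firm B's profit: π = q_B(144 − 2q_B − q_E) − 25q_B.
∂π/∂q_B = 119 − 4q_B − q_E = 0 ⇒ q_B = 29.75 − 0.25q_E.
Similarly q_E = 30.5 − 0.25q_B.
Substituting the second reaction function into the first: q_B = 29.75 − 0.25(30.5 − 0.25q_B), which gives 0.9375q_B = 22.125 ⇒ q_B = 23.6.
Then q_E = 30.5 − 0.25·23.6 = 24.6.
P_B = 144 − 2·23.6 − 24.6 = 72.2.
Profit = (72.2 − 25)·23.6 = 1113.92.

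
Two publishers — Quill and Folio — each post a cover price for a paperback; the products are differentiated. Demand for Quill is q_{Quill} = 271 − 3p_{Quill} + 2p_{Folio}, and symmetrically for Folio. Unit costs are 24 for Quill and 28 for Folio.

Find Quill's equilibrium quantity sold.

Quill's profit: π = (p_{Quill} − 24)(271 − 3p_{Quill} + 2p_{Folio}).
∂π/∂p_{Quill} = 343 − 6p_{Quill} + 2p_{Folio} = 0 ⇒ p_{Quill} = 343/6 + (1/3)p_{Folio}.
Similarly p_{Folio} = 355/6 + (1/3)p_{Quill}.
Plugging p_{Folio} into Quill's best response: p_{Quill} = 343/6 + (1/3)(355/6 + (1/3)p_{Quill}) ⇒ (8/9)p_{Quill} = 692/9, so p_{Quill} = 86.5.
Then p_{Folio} = 355/6 + (1/3)·86.5 = 88.
q_{Quill} = 271 − 3·86.5 + 2·88 = 187.5.

187.5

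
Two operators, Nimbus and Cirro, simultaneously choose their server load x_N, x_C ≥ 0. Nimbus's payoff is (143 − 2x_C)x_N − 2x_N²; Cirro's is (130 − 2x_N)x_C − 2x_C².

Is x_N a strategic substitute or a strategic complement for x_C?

Expanding Nimbus's payoff: 143x_N − 2x_Cx_N − 2x_N².
∂π/∂x_N = 143 − 2x_C − 4x_N = 0, so x_N = 35.75 − 0.5x_C.
The best-response slope dx_N/dx_C = −0.5 < 0: the reaction function is downward-sloping, so the choices are strategic substitutes.

strategic substitutes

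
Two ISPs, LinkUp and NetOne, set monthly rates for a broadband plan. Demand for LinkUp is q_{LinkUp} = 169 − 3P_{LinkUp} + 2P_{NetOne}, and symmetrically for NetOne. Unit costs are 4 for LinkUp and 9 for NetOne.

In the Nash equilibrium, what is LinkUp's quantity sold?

126.5625

LinkUp's profit: π = (P_{LinkUp} − 4)(169 − 3P_{LinkUp} + 2P_{NetOne}).
∂π/∂P_{LinkUp} = 181 − 6P_{LinkUp} + 2P_{NetOne} = 0 ⇒ P_{LinkUp} = 181/6 + (1/3)P_{NetOne}.
Similarly P_{NetOne} = 98/3 + (1/3)P_{LinkUp}.
Plugging P_{NetOne} into LinkUp's best response: P_{LinkUp} = 181/6 + (1/3)(98/3 + (1/3)P_{LinkUp}) ⇒ (8/9)P_{LinkUp} = 739/18, so P_{LinkUp} = 46.1875.
Then P_{NetOne} = 98/3 + (1/3)·46.1875 = 48.0625.
q_{LinkUp} = 169 − 3·46.1875 + 2·48.0625 = 126.5625.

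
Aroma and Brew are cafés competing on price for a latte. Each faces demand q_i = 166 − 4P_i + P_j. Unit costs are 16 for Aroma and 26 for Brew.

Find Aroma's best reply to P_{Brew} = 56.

Aroma's profit: π = (P_{Aroma} − 16)(166 − 4P_{Aroma} + P_{Brew}).
∂π/∂P_{Aroma} = 230 − 8P_{Aroma} + P_{Brew} = 0 ⇒ P_{Aroma} = 28.75 + 0.125P_{Brew}.
At P_{Brew} = 56: P_{Aroma} = 28.75 + 0.125·56 = 35.75.

35.75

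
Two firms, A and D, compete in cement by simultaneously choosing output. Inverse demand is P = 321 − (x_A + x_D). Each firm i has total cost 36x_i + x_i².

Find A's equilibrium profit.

6498

Firm A's profit: π = x_A(321 − (x_A + x_D)) − 36x_A − x_A².
∂π/∂x_A = 285 − 4x_A − x_D = 0, so x_A = 71.25 − 0.25x_D.
The game is symmetric, so in equilibrium x_D = x_A: the reaction function gives 1.25x_A = 71.25, hence x_A = 57.
Price P = 321 − 114 = 207.
A's profit: (207 − 36)·57 − (57)² = 6498.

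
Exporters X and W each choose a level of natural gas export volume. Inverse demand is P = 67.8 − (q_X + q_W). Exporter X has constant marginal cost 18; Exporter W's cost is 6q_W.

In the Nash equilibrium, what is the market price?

Exporter X's profit: π = q_X(67.8 − (q_X + q_W)) − 18q_X.
∂π/∂q_X = 49.8 − 2q_X − q_W = 0, so q_X = 24.9 − 0.5q_W.
By the same steps for W: q_W = 30.9 − 0.5q_X.
Plugging q_W into X's best response: q_X = 24.9 − 0.5(30.9 − 0.5q_X) ⇒ 0.75q_X = 9.45, so q_X = 12.6.
Then q_W = 30.9 − 0.5·12.6 = 24.6.
Equilibrium price: P = 67.8 − 37.2 = 30.6.

30.6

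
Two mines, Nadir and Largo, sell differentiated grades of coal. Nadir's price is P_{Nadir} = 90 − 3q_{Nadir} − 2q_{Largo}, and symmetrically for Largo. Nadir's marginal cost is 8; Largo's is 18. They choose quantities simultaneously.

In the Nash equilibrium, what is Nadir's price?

Mine Nadir's profit: π = q_{Nadir}(90 − 3q_{Nadir} − 2q_{Largo}) − 8q_{Nadir}.
∂π/∂q_{Nadir} = 82 − 6q_{Nadir} − 2q_{Largo} = 0 ⇒ q_{Nadir} = 41/3 − (1/3)q_{Largo}.
Similarly q_{Largo} = 12 − (1/3)q_{Nadir}.
Plugging q_{Largo} into Nadir's best response: q_{Nadir} = 41/3 − (1/3)(12 − (1/3)q_{Nadir}) ⇒ (8/9)q_{Nadir} = 29/3, so q_{Nadir} = 10.875.
Then q_{Largo} = 12 − (1/3)·10.875 = 8.375.
P_{Nadir} = 90 − 3·10.875 − 2·8.375 = 40.625.

40.625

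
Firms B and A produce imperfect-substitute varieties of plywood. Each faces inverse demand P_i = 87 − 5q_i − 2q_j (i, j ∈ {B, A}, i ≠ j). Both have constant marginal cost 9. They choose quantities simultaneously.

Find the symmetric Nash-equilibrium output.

Firm B's profit: π = q_B(87 − 5q_B − 2q_A) − 9q_B.
∂π/∂q_B = 78 − 10q_B − 2q_A = 0 ⇒ q_B = 7.8 − 0.2q_A.
Setting q_B = q_A in the reaction function: q_B = 7.8 − 0.2q_B, so q_B = 7.8 / 1.2 = 6.5.

6.5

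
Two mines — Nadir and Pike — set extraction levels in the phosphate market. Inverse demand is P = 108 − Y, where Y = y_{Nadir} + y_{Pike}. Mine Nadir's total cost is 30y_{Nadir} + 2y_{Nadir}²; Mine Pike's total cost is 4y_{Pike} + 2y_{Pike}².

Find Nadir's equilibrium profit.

324.48

Mine Nadir's profit: π = y_{Nadir}(108 − (y_{Nadir} + y_{Pike})) − 30y_{Nadir} − 2y_{Nadir}².
∂π/∂y_{Nadir} = 78 − 6y_{Nadir} − y_{Pike} = 0, so y_{Nadir} = 13 − (1/6)y_{Pike}.
By the same steps for Pike: y_{Pike} = 52/3 − (1/6)y_{Nadir}.
Substituting the second reaction function into the first: y_{Nadir} = 13 − (1/6)(52/3 − (1/6)y_{Nadir}), which gives (35/36)y_{Nadir} = 91/9 ⇒ y_{Nadir} = 10.4.
Then y_{Pike} = 52/3 − (1/6)·10.4 = 15.6.
Price P = 108 − 26 = 82.
Nadir's profit: (82 − 30)·10.4 − 2(10.4)² = 324.48.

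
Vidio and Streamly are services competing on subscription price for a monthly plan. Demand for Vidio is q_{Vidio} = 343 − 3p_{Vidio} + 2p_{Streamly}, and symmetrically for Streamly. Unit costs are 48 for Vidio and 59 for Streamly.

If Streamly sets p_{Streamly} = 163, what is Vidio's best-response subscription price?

135.5

Vidio's profit: π = (p_{Vidio} − 48)(343 − 3p_{Vidio} + 2p_{Streamly}).
∂π/∂p_{Vidio} = 487 − 6p_{Vidio} + 2p_{Streamly} = 0 ⇒ p_{Vidio} = 487/6 + (1/3)p_{Streamly}.
At p_{Streamly} = 163: p_{Vidio} = 487/6 + (1/3)·163 = 135.5.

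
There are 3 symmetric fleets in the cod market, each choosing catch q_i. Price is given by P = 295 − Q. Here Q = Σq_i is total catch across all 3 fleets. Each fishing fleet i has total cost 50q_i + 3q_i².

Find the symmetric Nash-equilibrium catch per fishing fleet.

A representative fishing fleet's profit is π_i = q_i(295 − Q) − 50q_i − 3q_i², with Q = q_i + Σ_{j≠i} q_j.
First-order condition: 245 − 8q_i − Σ_{j≠i} q_j = 0.
In a symmetric equilibrium every fishing fleet chooses the same q, so Σ_{j≠i} q_j = 2q. The condition becomes 245 − 10q = 0, giving q = 245/10 = 24.5.

24.5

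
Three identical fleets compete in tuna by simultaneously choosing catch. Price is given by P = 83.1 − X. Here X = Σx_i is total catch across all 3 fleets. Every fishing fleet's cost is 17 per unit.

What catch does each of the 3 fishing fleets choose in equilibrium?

16.525

A representative fishing fleet's profit is π_i = x_i(83.1 − X) − 17x_i, with X = x_i + Σ_{j≠i} x_j.
First-order condition: 66.1 − 2x_i − Σ_{j≠i} x_j = 0.
With identical fishing fleets, set every x_j = x: then 66.1 − 2x − 2x = 0, i.e. x = 66.1/4 = 16.525.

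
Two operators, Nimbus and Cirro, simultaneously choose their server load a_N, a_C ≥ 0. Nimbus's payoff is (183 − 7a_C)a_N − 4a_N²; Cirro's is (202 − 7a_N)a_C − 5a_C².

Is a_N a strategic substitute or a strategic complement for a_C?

strategic substitutes

Expanding Nimbus's payoff: 183a_N − 7a_Ca_N − 4a_N².
∂π/∂a_N = 183 − 7a_C − 8a_N = 0, so a_N = 22.875 − 0.875a_C.
The best-response slope da_N/da_C = −0.875 < 0: the reaction function is downward-sloping, so the choices are strategic substitutes.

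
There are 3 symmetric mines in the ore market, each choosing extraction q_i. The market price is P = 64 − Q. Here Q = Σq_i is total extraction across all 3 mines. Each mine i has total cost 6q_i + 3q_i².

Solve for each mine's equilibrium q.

A representative mine's profit is π_i = q_i(64 − Q) − 6q_i − 3q_i², with Q = q_i + Σ_{j≠i} q_j.
First-order condition: 58 − 8q_i − Σ_{j≠i} q_j = 0.
Imposing symmetry (q_j = q for all j) turns Σ_{j≠i} q_j into 2q, so 58 = 10q and q = 5.8.

5.8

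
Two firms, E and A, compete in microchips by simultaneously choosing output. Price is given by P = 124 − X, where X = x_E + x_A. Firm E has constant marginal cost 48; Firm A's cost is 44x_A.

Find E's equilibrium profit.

Firm E's profit: π = x_E(124 − (x_E + x_A)) − 48x_E.
∂π/∂x_E = 76 − 2x_E − x_A = 0, so x_E = 38 − 0.5x_A.
By the same steps for A: x_A = 40 − 0.5x_E.
Substituting the second reaction function into the first: x_E = 38 − 0.5(40 − 0.5x_E), which gives 0.75x_E = 18 ⇒ x_E = 24.
Then x_A = 40 − 0.5·24 = 28.
Price P = 124 − 52 = 72.
E's profit: (72 − 48)·24 = 576.

576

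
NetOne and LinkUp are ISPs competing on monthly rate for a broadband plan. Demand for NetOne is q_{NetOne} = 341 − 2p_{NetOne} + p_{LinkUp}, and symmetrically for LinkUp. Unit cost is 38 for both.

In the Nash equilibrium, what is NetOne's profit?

NetOne's profit: π = (p_{NetOne} − 38)(341 − 2p_{NetOne} + p_{LinkUp}).
∂π/∂p_{NetOne} = 417 − 4p_{NetOne} + p_{LinkUp} = 0 ⇒ p_{NetOne} = 104.25 + 0.25p_{LinkUp}.
By symmetry p_{LinkUp} = p_{NetOne}; substituting into the reaction function, 0.75p_{NetOne} = 104.25 and p_{NetOne} = 139.
q_{NetOne} = 341 − 2·139 + 139 = 202.
Profit = (139 − 38)·202 = 20402.

20402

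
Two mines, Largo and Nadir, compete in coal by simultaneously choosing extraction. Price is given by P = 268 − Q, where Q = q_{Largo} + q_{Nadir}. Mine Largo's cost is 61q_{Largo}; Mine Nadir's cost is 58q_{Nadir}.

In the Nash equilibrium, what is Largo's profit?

4624

Mine Largo's profit: π = q_{Largo}(268 − (q_{Largo} + q_{Nadir})) − 61q_{Largo}.
∂π/∂q_{Largo} = 207 − 2q_{Largo} − q_{Nadir} = 0, so q_{Largo} = 103.5 − 0.5q_{Nadir}.
By the same steps for Nadir: q_{Nadir} = 105 − 0.5q_{Largo}.
Solving the two reaction functions simultaneously: (1 − (−0.5)(−0.5))q_{Largo} = 103.5 − 0.5·105, so 0.75q_{Largo} = 51 and q_{Largo} = 68.
Then q_{Nadir} = 105 − 0.5·68 = 71.
Price P = 268 − 139 = 129.
Largo's profit: (129 − 61)·68 = 4624.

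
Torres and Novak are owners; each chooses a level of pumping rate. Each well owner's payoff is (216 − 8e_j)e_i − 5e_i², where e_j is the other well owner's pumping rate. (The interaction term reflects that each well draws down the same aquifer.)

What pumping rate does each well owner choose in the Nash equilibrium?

Torres's payoff is (216 − 8e_N)e_T − 5e_T².
∂π/∂e_T = 216 − 8e_N − 10e_T = 0, so e_T = 21.6 − 0.8e_N.
The game is symmetric, so in equilibrium e_N = e_T: the reaction function gives 1.8e_T = 21.6, hence e_T = 12.

12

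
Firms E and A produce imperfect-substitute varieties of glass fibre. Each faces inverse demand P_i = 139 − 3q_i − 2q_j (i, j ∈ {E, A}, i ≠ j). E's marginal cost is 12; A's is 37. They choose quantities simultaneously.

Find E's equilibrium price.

Firm E's profit: π = q_E(139 − 3q_E − 2q_A) − 12q_E.
∂π/∂q_E = 127 − 6q_E − 2q_A = 0 ⇒ q_E = 127/6 − (1/3)q_A.
Similarly q_A = 17 − (1/3)q_E.
Solving the two reaction functions simultaneously: (1 − (−1/3)(−1/3))q_E = 127/6 − (1/3)·17, so (8/9)q_E = 15.5 and q_E = 17.4375.
Then q_A = 17 − (1/3)·17.4375 = 11.1875.
P_E = 139 − 3·17.4375 − 2·11.1875 = 64.3125.

64.3125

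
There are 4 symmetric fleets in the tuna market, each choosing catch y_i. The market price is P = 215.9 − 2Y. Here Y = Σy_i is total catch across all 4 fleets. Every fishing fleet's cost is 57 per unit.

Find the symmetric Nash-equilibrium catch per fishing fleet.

15.89

A representative fishing fleet's profit is π_i = y_i(215.9 − 2Y) − 57y_i, with Y = y_i + Σ_{j≠i} y_j.
First-order condition: 158.9 − 4y_i − 2Σ_{j≠i} y_j = 0.
In a symmetric equilibrium every fishing fleet chooses the same y, so Σ_{j≠i} y_j = 3y. The condition becomes 158.9 − 10y = 0, giving y = 158.9/10 = 15.89.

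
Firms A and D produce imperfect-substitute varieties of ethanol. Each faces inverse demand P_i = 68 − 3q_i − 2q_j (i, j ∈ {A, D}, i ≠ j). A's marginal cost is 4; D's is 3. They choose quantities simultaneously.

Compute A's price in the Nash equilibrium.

Firm A's profit: π = q_A(68 − 3q_A − 2q_D) − 4q_A.
∂π/∂q_A = 64 − 6q_A − 2q_D = 0 ⇒ q_A = 32/3 − (1/3)q_D.
Similarly q_D = 65/6 − (1/3)q_A.
Solving the two reaction functions simultaneously: (1 − (−1/3)(−1/3))q_A = 32/3 − (1/3)·(65/6), so (8/9)q_A = 127/18 and q_A = 7.9375.
Then q_D = 65/6 − (1/3)·7.9375 = 8.1875.
P_A = 68 − 3·7.9375 − 2·8.1875 = 27.8125.

27.8125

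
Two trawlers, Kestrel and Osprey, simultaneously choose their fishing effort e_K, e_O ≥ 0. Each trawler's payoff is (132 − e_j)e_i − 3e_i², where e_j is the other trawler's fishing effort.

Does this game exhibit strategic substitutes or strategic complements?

Kestrel's payoff is (132 − e_O)e_K − 3e_K².
∂π/∂e_K = 132 − e_O − 6e_K = 0, so e_K = 22 − (1/6)e_O.
The best-response slope de_K/de_O = −1/6 < 0: the reaction function is downward-sloping, so the choices are strategic substitutes.

strategic substitutes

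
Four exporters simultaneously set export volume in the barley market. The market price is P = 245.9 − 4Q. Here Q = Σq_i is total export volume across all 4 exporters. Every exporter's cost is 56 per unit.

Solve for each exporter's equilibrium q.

A representative exporter's profit is π_i = q_i(245.9 − 4Q) − 56q_i, with Q = q_i + Σ_{j≠i} q_j.
First-order condition: 189.9 − 8q_i − 4Σ_{j≠i} q_j = 0.
With identical exporters, set every q_j = q: then 189.9 − 8q − 12q = 0, i.e. q = 189.9/20 = 9.495.

9.495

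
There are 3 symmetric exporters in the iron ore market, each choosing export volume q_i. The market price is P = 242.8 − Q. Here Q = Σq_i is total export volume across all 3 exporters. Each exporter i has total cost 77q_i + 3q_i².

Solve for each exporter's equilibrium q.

A representative exporter's profit is π_i = q_i(242.8 − Q) − 77q_i − 3q_i², with Q = q_i + Σ_{j≠i} q_j.
First-order condition: 165.8 − 8q_i − Σ_{j≠i} q_j = 0.
With identical exporters, set every q_j = q: then 165.8 − 8q − 2q = 0, i.e. q = 165.8/10 = 16.58.

16.58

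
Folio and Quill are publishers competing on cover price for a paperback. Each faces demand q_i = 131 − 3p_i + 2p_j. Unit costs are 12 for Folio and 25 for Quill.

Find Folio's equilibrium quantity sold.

96.5625

Folio's profit: π = (p_{Folio} − 12)(131 − 3p_{Folio} + 2p_{Quill}).
∂π/∂p_{Folio} = 167 − 6p_{Folio} + 2p_{Quill} = 0 ⇒ p_{Folio} = 167/6 + (1/3)p_{Quill}.
Similarly p_{Quill} = 103/3 + (1/3)p_{Folio}.
Plugging p_{Quill} into Folio's best response: p_{Folio} = 167/6 + (1/3)(103/3 + (1/3)p_{Folio}) ⇒ (8/9)p_{Folio} = 707/18, so p_{Folio} = 44.1875.
Then p_{Quill} = 103/3 + (1/3)·44.1875 = 49.0625.
q_{Folio} = 131 − 3·44.1875 + 2·49.0625 = 96.5625.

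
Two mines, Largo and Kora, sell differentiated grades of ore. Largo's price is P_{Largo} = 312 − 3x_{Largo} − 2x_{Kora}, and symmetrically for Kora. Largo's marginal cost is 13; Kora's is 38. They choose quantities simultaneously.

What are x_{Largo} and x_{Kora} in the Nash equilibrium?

38.9375, 32.6875

Mine Largo's profit: π = x_{Largo}(312 − 3x_{Largo} − 2x_{Kora}) − 13x_{Largo}.
∂π/∂x_{Largo} = 299 − 6x_{Largo} − 2x_{Kora} = 0 ⇒ x_{Largo} = 299/6 − (1/3)x_{Kora}.
Similarly x_{Kora} = 137/3 − (1/3)x_{Largo}.
Solving the two reaction functions simultaneously: (1 − (−1/3)(−1/3))x_{Largo} = 299/6 − (1/3)·(137/3), so (8/9)x_{Largo} = 623/18 and x_{Largo} = 38.9375.
Then x_{Kora} = 137/3 − (1/3)·38.9375 = 32.6875.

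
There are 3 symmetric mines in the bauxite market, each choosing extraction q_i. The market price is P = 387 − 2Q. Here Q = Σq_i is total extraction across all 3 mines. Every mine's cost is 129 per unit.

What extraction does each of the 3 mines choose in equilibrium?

A representative mine's profit is π_i = q_i(387 − 2Q) − 129q_i, with Q = q_i + Σ_{j≠i} q_j.
First-order condition: 258 − 4q_i − 2Σ_{j≠i} q_j = 0.
In a symmetric equilibrium every mine chooses the same q, so Σ_{j≠i} q_j = 2q. The condition becomes 258 − 8q = 0, giving q = 258/8 = 32.25.

32.25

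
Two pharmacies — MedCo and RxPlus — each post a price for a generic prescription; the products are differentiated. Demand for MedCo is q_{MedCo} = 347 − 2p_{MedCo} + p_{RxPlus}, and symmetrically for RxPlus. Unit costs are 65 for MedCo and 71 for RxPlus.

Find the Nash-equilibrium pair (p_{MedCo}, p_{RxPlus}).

MedCo's profit: π = (p_{MedCo} − 65)(347 − 2p_{MedCo} + p_{RxPlus}).
∂π/∂p_{MedCo} = 477 − 4p_{MedCo} + p_{RxPlus} = 0 ⇒ p_{MedCo} = 119.25 + 0.25p_{RxPlus}.
Similarly p_{RxPlus} = 122.25 + 0.25p_{MedCo}.
Plugging p_{RxPlus} into MedCo's best response: p_{MedCo} = 119.25 + 0.25(122.25 + 0.25p_{MedCo}) ⇒ 0.9375p_{MedCo} = 149.8125, so p_{MedCo} = 159.8.
Then p_{RxPlus} = 122.25 + 0.25·159.8 = 162.2.

159.8, 162.2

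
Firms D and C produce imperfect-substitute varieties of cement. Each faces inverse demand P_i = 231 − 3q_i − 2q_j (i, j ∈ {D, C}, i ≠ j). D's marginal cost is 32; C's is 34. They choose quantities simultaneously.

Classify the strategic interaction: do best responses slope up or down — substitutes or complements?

strategic substitutes

Firm D's profit: π = q_D(231 − 3q_D − 2q_C) − 32q_D.
∂π/∂q_D = 199 − 6q_D − 2q_C = 0 ⇒ q_D = 199/6 − (1/3)q_C.
The best-response slope dq_D/dq_C = −1/3 < 0: the reaction function is downward-sloping, so the choices are strategic substitutes.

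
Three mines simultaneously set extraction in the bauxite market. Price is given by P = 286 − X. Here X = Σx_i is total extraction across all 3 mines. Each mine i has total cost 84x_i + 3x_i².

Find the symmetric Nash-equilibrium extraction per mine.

20.2

A representative mine's profit is π_i = x_i(286 − X) − 84x_i − 3x_i², with X = x_i + Σ_{j≠i} x_j.
First-order condition: 202 − 8x_i − Σ_{j≠i} x_j = 0.
Imposing symmetry (x_j = x for all j) turns Σ_{j≠i} x_j into 2x, so 202 = 10x and x = 20.2.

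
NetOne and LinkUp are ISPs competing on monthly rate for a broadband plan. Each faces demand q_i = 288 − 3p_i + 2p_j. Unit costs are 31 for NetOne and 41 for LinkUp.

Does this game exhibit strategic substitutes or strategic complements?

strategic complements

NetOne's profit: π = (p_{NetOne} − 31)(288 − 3p_{NetOne} + 2p_{LinkUp}).
∂π/∂p_{NetOne} = 381 − 6p_{NetOne} + 2p_{LinkUp} = 0 ⇒ p_{NetOne} = 63.5 + (1/3)p_{LinkUp}.
The best-response slope dp_{NetOne}/dp_{LinkUp} = 1/3 > 0: the reaction function is upward-sloping, so the choices are strategic complements.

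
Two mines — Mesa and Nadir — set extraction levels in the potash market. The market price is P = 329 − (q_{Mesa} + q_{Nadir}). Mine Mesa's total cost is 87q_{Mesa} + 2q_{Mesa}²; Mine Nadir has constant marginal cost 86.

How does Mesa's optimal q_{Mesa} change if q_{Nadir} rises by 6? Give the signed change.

-1

Mine Mesa's profit: π = q_{Mesa}(329 − (q_{Mesa} + q_{Nadir})) − 87q_{Mesa} − 2q_{Mesa}².
∂π/∂q_{Mesa} = 242 − 6q_{Mesa} − q_{Nadir} = 0, so q_{Mesa} = 121/3 − (1/6)q_{Nadir}.
The reaction-function slope is −1/6, so a 6-unit rise in q_{Nadir} moves q_{Mesa} by −1/6 × 6 = −1. Mesa's best response falls — the actions are strategic substitutes.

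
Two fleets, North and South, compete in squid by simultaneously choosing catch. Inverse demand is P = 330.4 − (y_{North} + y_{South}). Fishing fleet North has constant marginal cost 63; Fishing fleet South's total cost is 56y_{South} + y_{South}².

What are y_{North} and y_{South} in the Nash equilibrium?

113.6, 40.2

Fishing fleet North's profit: π = y_{North}(330.4 − (y_{North} + y_{South})) − 63y_{North}.
∂π/∂y_{North} = 267.4 − 2y_{North} − y_{South} = 0, so y_{North} = 133.7 − 0.5y_{South}.
For South: ∂π/∂y_{South} = 274.4 − 4y_{South} − y_{North} = 0 ⇒ y_{South} = 68.6 − 0.25y_{North}.
Solving the two reaction functions simultaneously: (1 − (−0.5)(−0.25))y_{North} = 133.7 − 0.5·68.6, so 0.875y_{North} = 99.4 and y_{North} = 113.6.
Then y_{South} = 68.6 − 0.25·113.6 = 40.2.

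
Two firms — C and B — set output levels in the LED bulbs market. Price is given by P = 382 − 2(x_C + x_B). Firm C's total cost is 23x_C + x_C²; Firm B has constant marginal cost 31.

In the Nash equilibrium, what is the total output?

Firm C's profit: π = x_C(382 − 2(x_C + x_B)) − 23x_C − x_C².
∂π/∂x_C = 359 − 6x_C − 2x_B = 0, so x_C = 359/6 − (1/3)x_B.
For B: ∂π/∂x_B = 351 − 4x_B − 2x_C = 0 ⇒ x_B = 87.75 − 0.5x_C.
Solving the two reaction functions simultaneously: (1 − (−1/3)(−0.5))x_C = 359/6 − (1/3)·87.75, so (5/6)x_C = 367/12 and x_C = 36.7.
Then x_B = 87.75 − 0.5·36.7 = 69.4.
Total output: 36.7 + 69.4 = 106.1.

106.1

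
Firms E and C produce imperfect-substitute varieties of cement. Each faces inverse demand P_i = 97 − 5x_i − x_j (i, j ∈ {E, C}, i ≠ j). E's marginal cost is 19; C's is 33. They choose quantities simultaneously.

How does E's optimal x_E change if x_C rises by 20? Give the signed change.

-2

Firm E's profit: π = x_E(97 − 5x_E − x_C) − 19x_E.
∂π/∂x_E = 78 − 10x_E − x_C = 0 ⇒ x_E = 7.8 − 0.1x_C.
The reaction-function slope is −0.1, so a 20-unit rise in x_C moves x_E by −0.1 × 20 = −2. E's best response falls — the actions are strategic substitutes.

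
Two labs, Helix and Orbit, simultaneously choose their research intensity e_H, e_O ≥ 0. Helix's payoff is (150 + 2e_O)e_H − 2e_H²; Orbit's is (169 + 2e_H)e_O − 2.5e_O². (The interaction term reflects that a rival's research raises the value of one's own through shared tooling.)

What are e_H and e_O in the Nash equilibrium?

Expanding Helix's payoff: 150e_H + 2e_Oe_H − 2e_H².
∂π/∂e_H = 150 + 2e_O − 4e_H = 0, so e_H = 37.5 + 0.5e_O.
Likewise for Orbit: e_O = 33.8 + 0.4e_H.
Plugging e_O into Helix's best response: e_H = 37.5 + 0.5(33.8 + 0.4e_H) ⇒ 0.8e_H = 54.4, so e_H = 68.
Then e_O = 33.8 + 0.4·68 = 61.

68, 61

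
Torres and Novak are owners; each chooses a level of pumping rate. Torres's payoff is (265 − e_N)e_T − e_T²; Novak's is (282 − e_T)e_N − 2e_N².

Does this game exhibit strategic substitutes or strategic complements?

strategic substitutes

Expanding Torres's payoff: 265e_T − e_Ne_T − e_T².
∂π/∂e_T = 265 − e_N − 2e_T = 0, so e_T = 132.5 − 0.5e_N.
The best-response slope de_T/de_N = −0.5 < 0: the reaction function is downward-sloping, so the choices are strategic substitutes.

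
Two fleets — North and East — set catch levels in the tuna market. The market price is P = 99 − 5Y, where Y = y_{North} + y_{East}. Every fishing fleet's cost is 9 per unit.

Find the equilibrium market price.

39

Fishing fleet North's profit: π = y_{North}(99 − 5(y_{North} + y_{East})) − 9y_{North}.
∂π/∂y_{North} = 90 − 10y_{North} − 5y_{East} = 0, so y_{North} = 9 − 0.5y_{East}.
Setting y_{North} = y_{East} in the reaction function: y_{North} = 9 − 0.5y_{North}, so y_{North} = 9 / 1.5 = 6.
Equilibrium price: P = 99 − 5·12 = 39.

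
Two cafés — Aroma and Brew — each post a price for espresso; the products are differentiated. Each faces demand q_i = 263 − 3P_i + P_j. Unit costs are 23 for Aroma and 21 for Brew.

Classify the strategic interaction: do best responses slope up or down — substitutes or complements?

Aroma's profit: π = (P_{Aroma} − 23)(263 − 3P_{Aroma} + P_{Brew}).
∂π/∂P_{Aroma} = 332 − 6P_{Aroma} + P_{Brew} = 0 ⇒ P_{Aroma} = 166/3 + (1/6)P_{Brew}.
The best-response slope dP_{Aroma}/dP_{Brew} = 1/6 > 0: the reaction function is upward-sloping, so the choices are strategic complements.

strategic complements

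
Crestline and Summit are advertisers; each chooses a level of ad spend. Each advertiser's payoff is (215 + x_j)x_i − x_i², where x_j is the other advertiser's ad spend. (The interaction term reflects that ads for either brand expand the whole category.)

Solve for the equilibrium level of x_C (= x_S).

Crestline's payoff is (215 + x_S)x_C − x_C².
∂π/∂x_C = 215 + x_S − 2x_C = 0, so x_C = 107.5 + 0.5x_S.
The game is symmetric, so in equilibrium x_S = x_C: the reaction function gives 0.5x_C = 107.5, hence x_C = 215.

215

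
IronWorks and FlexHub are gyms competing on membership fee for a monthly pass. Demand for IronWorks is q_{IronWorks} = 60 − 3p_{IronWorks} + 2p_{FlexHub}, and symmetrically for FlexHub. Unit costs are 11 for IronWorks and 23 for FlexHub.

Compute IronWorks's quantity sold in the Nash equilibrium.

43.5

IronWorks's profit: π = (p_{IronWorks} − 11)(60 − 3p_{IronWorks} + 2p_{FlexHub}).
∂π/∂p_{IronWorks} = 93 − 6p_{IronWorks} + 2p_{FlexHub} = 0 ⇒ p_{IronWorks} = 15.5 + (1/3)p_{FlexHub}.
Similarly p_{FlexHub} = 21.5 + (1/3)p_{IronWorks}.
Plugging p_{FlexHub} into IronWorks's best response: p_{IronWorks} = 15.5 + (1/3)(21.5 + (1/3)p_{IronWorks}) ⇒ (8/9)p_{IronWorks} = 68/3, so p_{IronWorks} = 25.5.
Then p_{FlexHub} = 21.5 + (1/3)·25.5 = 30.
q_{IronWorks} = 60 − 3·25.5 + 2·30 = 43.5.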